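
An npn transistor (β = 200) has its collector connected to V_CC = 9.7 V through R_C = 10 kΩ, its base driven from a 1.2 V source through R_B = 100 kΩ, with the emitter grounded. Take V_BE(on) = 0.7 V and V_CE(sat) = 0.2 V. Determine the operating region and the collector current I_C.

saturation; I_C ≈ 0.95 mA

Assume active: I_B = (1.2 − 0.7)/100 = 0.005 mA, giving I_C = β·I_B = 1 mA.
But then V_CE = 9.7 − 1×10 = -0.3 V < V_CE(sat) = 0.2 V — impossible in the active region.
So the transistor is saturated. With V_CE = 0.2 V, I_C = (V_CC − 0.2)/R_C = 9.5/10 = 0.95 mA.
Check: β·I_B = 1 mA > I_C = 0.95 mA, confirming saturation.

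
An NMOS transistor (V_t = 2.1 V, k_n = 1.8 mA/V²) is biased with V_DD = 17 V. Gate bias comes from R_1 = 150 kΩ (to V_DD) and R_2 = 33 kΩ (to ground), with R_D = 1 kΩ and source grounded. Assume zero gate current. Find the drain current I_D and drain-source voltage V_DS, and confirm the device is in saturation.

I_D ≈ 0.84 mA, V_DS ≈ 16 V

V_G = V_DD·R_2/(R_1+R_2) = 17×33/183 = 3.07 V. With the source grounded, V_GS = V_G = 3.07 V.
Assume saturation: I_D = (k_n/2)(V_GS − V_t)² = (1.8/2)×(3.07 − 2.1)² = 0.9×0.966² = 0.839 mA.
V_DS = V_DD − I_D·R_D = 17 − 0.839×1 = 16.2 V.
Saturation requires V_DS ≥ V_GS − V_t = 0.966 V; 16.2 ≥ 0.966 ✓.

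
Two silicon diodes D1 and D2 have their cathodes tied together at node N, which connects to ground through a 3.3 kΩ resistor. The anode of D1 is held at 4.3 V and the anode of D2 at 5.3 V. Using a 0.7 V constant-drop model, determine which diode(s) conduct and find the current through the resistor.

Only D2 conducts; I_R ≈ 1.4 mA

Assume both conduct. Then node N would need to be at both 4.3−0.7 = 3.6 V and 5.3−0.7 = 4.6 V, which is impossible.
Assume only D2 conducts: V_N = 5.3 − 0.7 = 4.6 V, so I_R = 4.6/3.3 = 1.39 mA.
Check D1: its anode-to-cathode voltage is 4.3 − 4.6 = -0.3 V < 0.7 V, so it is off. The assumption is consistent.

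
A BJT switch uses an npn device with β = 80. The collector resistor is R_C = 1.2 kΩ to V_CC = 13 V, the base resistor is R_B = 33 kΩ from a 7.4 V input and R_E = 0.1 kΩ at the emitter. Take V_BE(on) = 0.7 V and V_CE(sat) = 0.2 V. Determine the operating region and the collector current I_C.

Assume active: I_B = (7.4 − 0.7)/(33 + 81×0.1) = 0.163 mA, I_C = β·I_B = 13 mA.
Then V_CE = 13 − 13×1.2 − 13.2×0.1 = -3.97 V < 0.2 V — the active assumption fails.
Re-solve with V_CE = 0.2 V. KCL at the emitter: V_E/R_E = (V_BB−0.7−V_E)/R_B + (V_CC−0.2−V_E)/R_C, giving V_E = 1 V.
I_C = (V_CC − 0.2 − V_E)/R_C = (12.8 − 1)/1.2 = 9.83 mA.
Check: I_B = (6.7 − 1)/33 = 0.173 mA, and β·I_B = 13.8 mA > I_C, confirming saturation.

saturation; I_C ≈ 9.8 mA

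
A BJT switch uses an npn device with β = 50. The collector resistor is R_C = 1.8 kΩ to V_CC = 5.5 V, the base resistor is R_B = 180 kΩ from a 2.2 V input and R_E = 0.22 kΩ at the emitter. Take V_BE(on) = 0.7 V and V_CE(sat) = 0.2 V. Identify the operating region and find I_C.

Assume active. Base-emitter loop: I_B = (V_BB − V_BE)/(R_B + (β+1)R_E) = (2.2 − 0.7)/(180 + 51×0.22) = 0.00784 mA.
I_C = β·I_B = 50×0.00784 = 0.392 mA.
V_CE = V_CC − I_C·R_C − I_E·R_E = 5.5 − 0.392×1.8 − 0.4×0.22 = 4.71 V > V_CE(sat), so the active-region assumption holds.

active; I_C ≈ 0.39 mA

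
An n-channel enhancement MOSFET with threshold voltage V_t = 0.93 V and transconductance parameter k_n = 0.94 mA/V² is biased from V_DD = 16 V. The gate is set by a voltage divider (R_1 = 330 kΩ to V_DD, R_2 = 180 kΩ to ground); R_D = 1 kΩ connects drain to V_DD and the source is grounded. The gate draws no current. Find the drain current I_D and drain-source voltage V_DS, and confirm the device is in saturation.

V_G = V_DD·R_2/(R_1+R_2) = 16×180/510 = 5.65 V. With the source grounded, V_GS = V_G = 5.65 V.
Assume saturation: I_D = (k_n/2)(V_GS − V_t)² = (0.94/2)×(5.65 − 0.93)² = 0.47×4.72² = 10.5 mA.
V_DS = V_DD − I_D·R_D = 16 − 10.5×1 = 5.54 V.
Saturation requires V_DS ≥ V_GS − V_t = 4.72 V; 5.54 ≥ 4.72 ✓.

I_D ≈ 10 mA, V_DS ≈ 5.5 V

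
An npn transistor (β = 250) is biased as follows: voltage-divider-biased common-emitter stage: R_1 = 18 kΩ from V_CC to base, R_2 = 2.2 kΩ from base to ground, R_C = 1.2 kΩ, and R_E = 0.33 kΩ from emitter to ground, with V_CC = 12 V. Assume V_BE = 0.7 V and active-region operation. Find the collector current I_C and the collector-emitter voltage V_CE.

Thevenize the base divider: V_Th = V_CC·R_2/(R_1+R_2) = 12×2.2/20.2 = 1.31 V, R_Th = R_1‖R_2 = 1.96 kΩ.
Base-emitter loop: V_Th = I_B·R_Th + V_BE + (β+1)I_B·R_E, so I_B = (1.31 − 0.7) / (1.96 + 251×0.33) = 0.00716 mA.
I_C = β·I_B = 250×0.00716 = 1.79 mA, and I_E = (β+1)I_B = 1.8 mA.
V_CE = V_CC − I_C·R_C − I_E·R_E = 12 − 1.79×1.2 − 1.8×0.33 = 9.26 V.
V_CE = 9.26 V > 0.2 V confirms active-region operation.

I_C ≈ 1.8 mA, V_CE ≈ 9.3 V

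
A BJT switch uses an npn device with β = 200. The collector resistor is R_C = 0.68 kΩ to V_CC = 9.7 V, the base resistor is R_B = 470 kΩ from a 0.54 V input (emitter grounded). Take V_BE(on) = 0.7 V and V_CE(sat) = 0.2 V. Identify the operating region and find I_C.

cutoff; I_C ≈ 0

V_BB = 0.54 V ≤ V_BE(on) = 0.7 V, so the base-emitter junction is not forward biased.
The transistor is in cutoff: I_B = I_C = 0.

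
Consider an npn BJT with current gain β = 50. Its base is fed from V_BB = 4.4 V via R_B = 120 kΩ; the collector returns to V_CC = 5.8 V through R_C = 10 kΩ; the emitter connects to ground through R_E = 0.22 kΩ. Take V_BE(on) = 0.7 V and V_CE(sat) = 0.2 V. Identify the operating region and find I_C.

Assume active: I_B = (4.4 − 0.7)/(120 + 51×0.22) = 0.0282 mA, I_C = β·I_B = 1.41 mA.
Then V_CE = 5.8 − 1.41×10 − 1.44×0.22 = -8.61 V < 0.2 V — the active assumption fails.
Re-solve with V_CE = 0.2 V. KCL at the emitter: V_E/R_E = (V_BB−0.7−V_E)/R_B + (V_CC−0.2−V_E)/R_C, giving V_E = 0.127 V.
I_C = (V_CC − 0.2 − V_E)/R_C = (5.6 − 0.127)/10 = 0.547 mA.
Check: I_B = (3.7 − 0.127)/120 = 0.0298 mA, and β·I_B = 1.49 mA > I_C, confirming saturation.

saturation; I_C ≈ 0.55 mA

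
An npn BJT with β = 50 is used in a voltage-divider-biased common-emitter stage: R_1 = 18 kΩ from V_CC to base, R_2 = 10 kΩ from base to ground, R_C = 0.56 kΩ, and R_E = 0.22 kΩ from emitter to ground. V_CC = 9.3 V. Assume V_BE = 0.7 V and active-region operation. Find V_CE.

V_CE ≈ 3.5 V

Thevenize the base divider: V_Th = V_CC·R_2/(R_1+R_2) = 9.3×10/28 = 3.32 V, R_Th = R_1‖R_2 = 6.43 kΩ.
Base-emitter loop: V_Th = I_B·R_Th + V_BE + (β+1)I_B·R_E, so I_B = (3.32 − 0.7) / (6.43 + 51×0.22) = 0.149 mA.
I_C = β·I_B = 50×0.149 = 7.43 mA, and I_E = (β+1)I_B = 7.58 mA.
V_CE = V_CC − I_C·R_C − I_E·R_E = 9.3 − 7.43×0.56 − 7.58×0.22 = 3.47 V.
V_CE = 3.47 V > 0.2 V confirms active-region operation.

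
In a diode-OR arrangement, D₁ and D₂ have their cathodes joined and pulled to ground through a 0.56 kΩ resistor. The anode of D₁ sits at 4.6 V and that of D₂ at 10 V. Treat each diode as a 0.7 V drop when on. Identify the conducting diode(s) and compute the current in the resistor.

Only D₂ conducts; I_R ≈ 17 mA

Assume both conduct. Then node N would need to be at both 4.6−0.7 = 3.9 V and 10−0.7 = 9.3 V, which is impossible.
Assume only D₂ conducts: V_N = 10 − 0.7 = 9.3 V, so I_R = 9.3/0.56 = 16.6 mA.
Check D₁: its anode-to-cathode voltage is 4.6 − 9.3 = -4.7 V < 0.7 V, so it is off. The assumption is consistent.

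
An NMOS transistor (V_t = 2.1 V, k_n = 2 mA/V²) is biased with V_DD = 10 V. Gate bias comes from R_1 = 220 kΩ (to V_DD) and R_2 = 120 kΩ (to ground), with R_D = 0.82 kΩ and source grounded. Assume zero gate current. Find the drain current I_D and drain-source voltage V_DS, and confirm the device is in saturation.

V_G = V_DD·R_2/(R_1+R_2) = 10×120/340 = 3.53 V. With the source grounded, V_GS = V_G = 3.53 V.
Assume saturation: I_D = (k_n/2)(V_GS − V_t)² = (2/2)×(3.53 − 2.1)² = 1×1.43² = 2.04 mA.
V_DS = V_DD − I_D·R_D = 10 − 2.04×0.82 = 8.32 V.
Saturation requires V_DS ≥ V_GS − V_t = 1.43 V; 8.32 ≥ 1.43 ✓.

I_D ≈ 2 mA, V_DS ≈ 8.3 V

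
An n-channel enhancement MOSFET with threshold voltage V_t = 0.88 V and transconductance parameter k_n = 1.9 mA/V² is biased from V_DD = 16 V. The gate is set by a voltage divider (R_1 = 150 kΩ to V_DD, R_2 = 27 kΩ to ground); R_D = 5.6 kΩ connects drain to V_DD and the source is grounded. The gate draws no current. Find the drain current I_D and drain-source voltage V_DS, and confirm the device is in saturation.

V_G = V_DD·R_2/(R_1+R_2) = 16×27/177 = 2.44 V. With the source grounded, V_GS = V_G = 2.44 V.
Assume saturation: I_D = (k_n/2)(V_GS − V_t)² = (1.9/2)×(2.44 − 0.88)² = 0.95×1.56² = 2.31 mA.
V_DS = V_DD − I_D·R_D = 16 − 2.31×5.6 = 3.04 V.
Saturation requires V_DS ≥ V_GS − V_t = 1.56 V; 3.04 ≥ 1.56 ✓.

I_D ≈ 2.3 mA, V_DS ≈ 3 V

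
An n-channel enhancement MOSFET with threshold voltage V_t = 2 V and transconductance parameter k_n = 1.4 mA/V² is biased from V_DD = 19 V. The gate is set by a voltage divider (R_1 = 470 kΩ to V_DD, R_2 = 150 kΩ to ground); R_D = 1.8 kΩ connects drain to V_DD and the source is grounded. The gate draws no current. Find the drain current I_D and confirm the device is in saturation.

V_G = V_DD·R_2/(R_1+R_2) = 19×150/620 = 4.6 V. With the source grounded, V_GS = V_G = 4.6 V.
Assume saturation: I_D = (k_n/2)(V_GS − V_t)² = (1.4/2)×(4.6 − 2)² = 0.7×2.6² = 4.72 mA.
V_DS = V_DD − I_D·R_D = 19 − 4.72×1.8 = 10.5 V.
Saturation requires V_DS ≥ V_GS − V_t = 2.6 V; 10.5 ≥ 2.6 ✓.

I_D ≈ 4.7 mA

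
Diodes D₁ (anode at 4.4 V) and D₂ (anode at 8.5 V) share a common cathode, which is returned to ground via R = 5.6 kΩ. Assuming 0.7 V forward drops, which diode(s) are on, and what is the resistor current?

Only D₂ conducts; I_R ≈ 1.4 mA

Assume both conduct. Then node N would need to be at both 4.4−0.7 = 3.7 V and 8.5−0.7 = 7.8 V, which is impossible.
Assume only D₂ conducts: V_N = 8.5 − 0.7 = 7.8 V, so I_R = 7.8/5.6 = 1.39 mA.
Check D₁: its anode-to-cathode voltage is 4.4 − 7.8 = -3.4 V < 0.7 V, so it is off. The assumption is consistent.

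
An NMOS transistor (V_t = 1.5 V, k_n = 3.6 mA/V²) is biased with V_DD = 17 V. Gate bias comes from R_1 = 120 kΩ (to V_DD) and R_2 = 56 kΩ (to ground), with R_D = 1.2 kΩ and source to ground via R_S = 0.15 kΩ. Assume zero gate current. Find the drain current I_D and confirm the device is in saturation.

I_D ≈ 10 mA

V_G = V_DD·R_2/(R_1+R_2) = 17×56/176 = 5.41 V.
Assume saturation: I_D = (k_n/2)(V_GS − V_t)² with V_GS = V_G − I_D·R_S = 5.41 − 0.15·I_D.
Substituting gives 0.0405·I_D² − 3.11·I_D + 27.5 = 0, with roots I_D = 10.2 or 66.6 mA.
The root I_D = 66.6 mA gives V_GS = -4.58 V ≤ V_t, so take I_D = 10.2 mA.
Then V_GS = 3.88 V and V_DS = V_DD − I_D(R_D+R_S) = 17 − 10.2×1.35 = 3.24 V.
Saturation requires V_DS ≥ V_GS − V_t = 2.38 V; 3.24 ≥ 2.38 ✓.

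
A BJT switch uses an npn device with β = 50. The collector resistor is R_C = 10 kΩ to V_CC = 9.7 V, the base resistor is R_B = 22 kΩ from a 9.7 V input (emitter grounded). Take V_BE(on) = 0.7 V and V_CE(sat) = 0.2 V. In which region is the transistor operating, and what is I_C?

saturation; I_C ≈ 0.95 mA

Assume active: I_B = (9.7 − 0.7)/22 = 0.409 mA, giving I_C = β·I_B = 20.5 mA.
But then V_CE = 9.7 − 20.5×10 = -195 V < V_CE(sat) = 0.2 V — impossible in the active region.
So the transistor is saturated. With V_CE = 0.2 V, I_C = (V_CC − 0.2)/R_C = 9.5/10 = 0.95 mA.
Check: β·I_B = 20.5 mA > I_C = 0.95 mA, confirming saturation.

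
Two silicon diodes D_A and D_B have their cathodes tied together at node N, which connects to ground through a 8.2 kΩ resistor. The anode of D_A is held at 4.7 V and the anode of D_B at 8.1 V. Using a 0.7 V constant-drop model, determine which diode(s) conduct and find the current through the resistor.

Only D_B conducts; I_R ≈ 0.9 mA

Assume both conduct. Then node N would need to be at both 4.7−0.7 = 4 V and 8.1−0.7 = 7.4 V, which is impossible.
Assume only D_B conducts: V_N = 8.1 − 0.7 = 7.4 V, so I_R = 7.4/8.2 = 0.902 mA.
Check D_A: its anode-to-cathode voltage is 4.7 − 7.4 = -2.7 V < 0.7 V, so it is off. The assumption is consistent.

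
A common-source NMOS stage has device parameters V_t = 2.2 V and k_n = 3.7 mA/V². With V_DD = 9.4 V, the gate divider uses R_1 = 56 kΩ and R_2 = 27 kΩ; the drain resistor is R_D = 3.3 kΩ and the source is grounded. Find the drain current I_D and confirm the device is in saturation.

V_G = V_DD·R_2/(R_1+R_2) = 9.4×27/83 = 3.06 V. With the source grounded, V_GS = V_G = 3.06 V.
Assume saturation: I_D = (k_n/2)(V_GS − V_t)² = (3.7/2)×(3.06 − 2.2)² = 1.85×0.858² = 1.36 mA.
V_DS = V_DD − I_D·R_D = 9.4 − 1.36×3.3 = 4.91 V.
Saturation requires V_DS ≥ V_GS − V_t = 0.858 V; 4.91 ≥ 0.858 ✓.

I_D ≈ 1.4 mA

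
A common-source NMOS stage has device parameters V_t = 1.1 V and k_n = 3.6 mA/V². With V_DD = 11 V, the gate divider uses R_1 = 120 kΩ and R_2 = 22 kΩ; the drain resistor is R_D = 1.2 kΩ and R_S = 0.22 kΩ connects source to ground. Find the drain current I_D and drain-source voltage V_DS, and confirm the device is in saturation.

I_D ≈ 0.46 mA, V_DS ≈ 10 V

V_G = V_DD·R_2/(R_1+R_2) = 11×22/142 = 1.7 V.
Assume saturation: I_D = (k_n/2)(V_GS − V_t)² with V_GS = V_G − I_D·R_S = 1.7 − 0.22·I_D.
Substituting gives 0.0871·I_D² − 1.48·I_D + 0.657 = 0, with roots I_D = 0.457 or 16.5 mA.
The root I_D = 16.5 mA gives V_GS = -1.93 V ≤ V_t, so take I_D = 0.457 mA.
Then V_GS = 1.6 V and V_DS = V_DD − I_D(R_D+R_S) = 11 − 0.457×1.42 = 10.4 V.
Saturation requires V_DS ≥ V_GS − V_t = 0.504 V; 10.4 ≥ 0.504 ✓.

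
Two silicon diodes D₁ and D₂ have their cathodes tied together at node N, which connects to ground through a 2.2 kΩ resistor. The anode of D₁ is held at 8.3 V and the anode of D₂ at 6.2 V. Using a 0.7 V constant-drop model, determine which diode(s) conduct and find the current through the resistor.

Assume both conduct. Then node N would need to be at both 8.3−0.7 = 7.6 V and 6.2−0.7 = 5.5 V, which is impossible.
Assume only D₁ conducts: V_N = 8.3 − 0.7 = 7.6 V, so I_R = 7.6/2.2 = 3.45 mA.
Check D₂: its anode-to-cathode voltage is 6.2 − 7.6 = -1.4 V < 0.7 V, so it is off. The assumption is consistent.

Only D₁ conducts; I_R ≈ 3.5 mA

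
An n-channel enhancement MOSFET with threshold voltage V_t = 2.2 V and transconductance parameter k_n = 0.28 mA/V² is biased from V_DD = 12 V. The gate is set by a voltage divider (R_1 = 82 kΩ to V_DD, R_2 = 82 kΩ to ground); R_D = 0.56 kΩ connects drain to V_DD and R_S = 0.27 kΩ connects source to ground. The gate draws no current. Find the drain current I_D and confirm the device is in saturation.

I_D ≈ 1.6 mA

V_G = V_DD·R_2/(R_1+R_2) = 12×82/164 = 6 V.
Assume saturation: I_D = (k_n/2)(V_GS − V_t)² with V_GS = V_G − I_D·R_S = 6 − 0.27·I_D.
Substituting gives 0.0102·I_D² − 1.29·I_D + 2.02 = 0, with roots I_D = 1.59 or 125 mA.
The root I_D = 125 mA gives V_GS = -27.6 V ≤ V_t, so take I_D = 1.59 mA.
Then V_GS = 5.57 V and V_DS = V_DD − I_D(R_D+R_S) = 12 − 1.59×0.83 = 10.7 V.
Saturation requires V_DS ≥ V_GS − V_t = 3.37 V; 10.7 ≥ 3.37 ✓.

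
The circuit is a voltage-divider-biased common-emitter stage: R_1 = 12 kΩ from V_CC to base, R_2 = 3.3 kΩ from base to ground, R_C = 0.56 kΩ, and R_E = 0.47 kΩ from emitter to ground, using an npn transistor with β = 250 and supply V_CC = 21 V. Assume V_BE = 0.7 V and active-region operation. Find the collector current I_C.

I_C ≈ 7.9 mA

Thevenize the base divider: V_Th = V_CC·R_2/(R_1+R_2) = 21×3.3/15.3 = 4.53 V, R_Th = R_1‖R_2 = 2.59 kΩ.
Base-emitter loop: V_Th = I_B·R_Th + V_BE + (β+1)I_B·R_E, so I_B = (4.53 − 0.7) / (2.59 + 251×0.47) = 0.0318 mA.
I_C = β·I_B = 250×0.0318 = 7.94 mA, and I_E = (β+1)I_B = 7.97 mA.
V_CE = V_CC − I_C·R_C − I_E·R_E = 21 − 7.94×0.56 − 7.97×0.47 = 12.8 V.
V_CE = 12.8 V > 0.2 V confirms active-region operation.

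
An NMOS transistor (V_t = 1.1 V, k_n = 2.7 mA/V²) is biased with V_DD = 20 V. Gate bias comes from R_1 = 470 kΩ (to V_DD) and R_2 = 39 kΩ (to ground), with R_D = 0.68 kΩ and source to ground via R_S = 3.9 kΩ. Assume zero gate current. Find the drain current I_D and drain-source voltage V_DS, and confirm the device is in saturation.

I_D ≈ 0.058 mA, V_DS ≈ 20 V

V_G = V_DD·R_2/(R_1+R_2) = 20×39/509 = 1.53 V.
Assume saturation: I_D = (k_n/2)(V_GS − V_t)² with V_GS = V_G − I_D·R_S = 1.53 − 3.9·I_D.
Substituting gives 20.5·I_D² − 5.55·I_D + 0.252 = 0, with roots I_D = 0.0578 or 0.213 mA.
The root I_D = 0.213 mA gives V_GS = 0.703 V ≤ V_t, so take I_D = 0.0578 mA.
Then V_GS = 1.31 V and V_DS = V_DD − I_D(R_D+R_S) = 20 − 0.0578×4.58 = 19.7 V.
Saturation requires V_DS ≥ V_GS − V_t = 0.207 V; 19.7 ≥ 0.207 ✓.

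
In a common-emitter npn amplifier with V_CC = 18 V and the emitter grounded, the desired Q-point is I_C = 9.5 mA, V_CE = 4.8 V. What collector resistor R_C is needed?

R_C ≈ 1.4 kΩ

Collector loop: V_CC = I_C·R_C + V_CE.
R_C = (V_CC − V_CE)/I_C = (18 − 4.8)/9.5 = 1.39 kΩ.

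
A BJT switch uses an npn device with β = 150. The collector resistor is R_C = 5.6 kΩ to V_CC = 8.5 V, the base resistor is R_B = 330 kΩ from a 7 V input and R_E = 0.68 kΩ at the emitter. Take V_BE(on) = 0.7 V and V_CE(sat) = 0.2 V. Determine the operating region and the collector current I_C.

saturation; I_C ≈ 1.3 mA

Assume active: I_B = (7 − 0.7)/(330 + 151×0.68) = 0.0146 mA, I_C = β·I_B = 2.18 mA.
Then V_CE = 8.5 − 2.18×5.6 − 2.2×0.68 = -5.23 V < 0.2 V — the active assumption fails.
Re-solve with V_CE = 0.2 V. KCL at the emitter: V_E/R_E = (V_BB−0.7−V_E)/R_B + (V_CC−0.2−V_E)/R_C, giving V_E = 0.909 V.
I_C = (V_CC − 0.2 − V_E)/R_C = (8.3 − 0.909)/5.6 = 1.32 mA.
Check: I_B = (6.3 − 0.909)/330 = 0.0163 mA, and β·I_B = 2.45 mA > I_C, confirming saturation.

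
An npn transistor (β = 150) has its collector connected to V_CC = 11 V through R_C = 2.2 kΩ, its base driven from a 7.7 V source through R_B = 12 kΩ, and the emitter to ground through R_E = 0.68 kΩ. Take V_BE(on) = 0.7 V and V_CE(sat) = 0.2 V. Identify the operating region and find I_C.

saturation; I_C ≈ 3.7 mA

Assume active: I_B = (7.7 − 0.7)/(12 + 151×0.68) = 0.061 mA, I_C = β·I_B = 9.16 mA.
Then V_CE = 11 − 9.16×2.2 − 9.22×0.68 = -15.4 V < 0.2 V — the active assumption fails.
Re-solve with V_CE = 0.2 V. KCL at the emitter: V_E/R_E = (V_BB−0.7−V_E)/R_B + (V_CC−0.2−V_E)/R_C, giving V_E = 2.73 V.
I_C = (V_CC − 0.2 − V_E)/R_C = (10.8 − 2.73)/2.2 = 3.67 mA.
Check: I_B = (7 − 2.73)/12 = 0.355 mA, and β·I_B = 53.3 mA > I_C, confirming saturation.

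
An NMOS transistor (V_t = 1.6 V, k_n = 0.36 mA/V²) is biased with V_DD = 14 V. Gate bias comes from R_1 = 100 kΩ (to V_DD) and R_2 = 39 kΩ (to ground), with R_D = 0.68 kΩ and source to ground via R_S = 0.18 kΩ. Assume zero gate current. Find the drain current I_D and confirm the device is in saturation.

I_D ≈ 0.85 mA

V_G = V_DD·R_2/(R_1+R_2) = 14×39/139 = 3.93 V.
Assume saturation: I_D = (k_n/2)(V_GS − V_t)² with V_GS = V_G − I_D·R_S = 3.93 − 0.18·I_D.
Substituting gives 0.00583·I_D² − 1.15·I_D + 0.976 = 0, with roots I_D = 0.851 or 196 mA.
The root I_D = 196 mA gives V_GS = -31.4 V ≤ V_t, so take I_D = 0.851 mA.
Then V_GS = 3.77 V and V_DS = V_DD − I_D(R_D+R_S) = 14 − 0.851×0.86 = 13.3 V.
Saturation requires V_DS ≥ V_GS − V_t = 2.17 V; 13.3 ≥ 2.17 ✓.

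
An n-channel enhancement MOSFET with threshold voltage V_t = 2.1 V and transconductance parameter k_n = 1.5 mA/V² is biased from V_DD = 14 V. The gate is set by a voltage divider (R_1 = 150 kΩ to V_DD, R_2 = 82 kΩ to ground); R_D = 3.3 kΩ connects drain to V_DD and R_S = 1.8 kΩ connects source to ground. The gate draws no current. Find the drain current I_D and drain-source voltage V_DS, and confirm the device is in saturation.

V_G = V_DD·R_2/(R_1+R_2) = 14×82/232 = 4.95 V.
Assume saturation: I_D = (k_n/2)(V_GS − V_t)² with V_GS = V_G − I_D·R_S = 4.95 − 1.8·I_D.
Substituting gives 2.43·I_D² − 8.69·I_D + 6.08 = 0, with roots I_D = 0.955 or 2.62 mA.
The root I_D = 2.62 mA gives V_GS = 0.231 V ≤ V_t, so take I_D = 0.955 mA.
Then V_GS = 3.23 V and V_DS = V_DD − I_D(R_D+R_S) = 14 − 0.955×5.1 = 9.13 V.
Saturation requires V_DS ≥ V_GS − V_t = 1.13 V; 9.13 ≥ 1.13 ✓.

I_D ≈ 0.96 mA, V_DS ≈ 9.1 V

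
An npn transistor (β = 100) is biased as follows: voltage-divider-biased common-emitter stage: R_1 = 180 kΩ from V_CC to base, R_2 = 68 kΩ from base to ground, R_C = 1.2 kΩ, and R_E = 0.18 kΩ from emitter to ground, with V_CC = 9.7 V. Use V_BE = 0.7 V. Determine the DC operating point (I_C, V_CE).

Thevenize the base divider: V_Th = V_CC·R_2/(R_1+R_2) = 9.7×68/248 = 2.66 V, R_Th = R_1‖R_2 = 49.4 kΩ.
Base-emitter loop: V_Th = I_B·R_Th + V_BE + (β+1)I_B·R_E, so I_B = (2.66 − 0.7) / (49.4 + 101×0.18) = 0.029 mA.
I_C = β·I_B = 100×0.029 = 2.9 mA, and I_E = (β+1)I_B = 2.93 mA.
V_CE = V_CC − I_C·R_C − I_E·R_E = 9.7 − 2.9×1.2 − 2.93×0.18 = 5.69 V.
V_CE = 5.69 V > 0.2 V confirms active-region operation.

I_C ≈ 2.9 mA, V_CE ≈ 5.7 V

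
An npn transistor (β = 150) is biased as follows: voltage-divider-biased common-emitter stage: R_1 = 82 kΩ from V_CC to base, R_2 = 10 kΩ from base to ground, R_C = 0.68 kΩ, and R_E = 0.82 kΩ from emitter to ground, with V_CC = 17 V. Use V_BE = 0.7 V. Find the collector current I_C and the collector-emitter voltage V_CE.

I_C ≈ 1.3 mA, V_CE ≈ 15 V

Thevenize the base divider: V_Th = V_CC·R_2/(R_1+R_2) = 17×10/92 = 1.85 V, R_Th = R_1‖R_2 = 8.91 kΩ.
Base-emitter loop: V_Th = I_B·R_Th + V_BE + (β+1)I_B·R_E, so I_B = (1.85 − 0.7) / (8.91 + 151×0.82) = 0.00865 mA.
I_C = β·I_B = 150×0.00865 = 1.3 mA, and I_E = (β+1)I_B = 1.31 mA.
V_CE = V_CC − I_C·R_C − I_E·R_E = 17 − 1.3×0.68 − 1.31×0.82 = 15 V.
V_CE = 15 V > 0.2 V confirms active-region operation.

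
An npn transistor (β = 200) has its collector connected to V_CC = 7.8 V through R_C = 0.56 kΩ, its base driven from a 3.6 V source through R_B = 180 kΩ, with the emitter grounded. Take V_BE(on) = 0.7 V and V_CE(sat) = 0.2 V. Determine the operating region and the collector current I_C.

active; I_C ≈ 3.2 mA

Assume active. Base-emitter loop: I_B = (V_BB − V_BE)/R_B = (3.6 − 0.7)/180 = 0.0161 mA.
I_C = β·I_B = 200×0.0161 = 3.22 mA.
V_CE = V_CC − I_C·R_C = 7.8 − 3.22×0.56 = 6 V > V_CE(sat), so the active-region assumption holds.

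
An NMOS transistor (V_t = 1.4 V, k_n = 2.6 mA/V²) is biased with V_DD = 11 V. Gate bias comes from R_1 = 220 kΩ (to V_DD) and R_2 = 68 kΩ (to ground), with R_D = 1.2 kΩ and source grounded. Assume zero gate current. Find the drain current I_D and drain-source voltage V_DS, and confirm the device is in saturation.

V_G = V_DD·R_2/(R_1+R_2) = 11×68/288 = 2.6 V. With the source grounded, V_GS = V_G = 2.6 V.
Assume saturation: I_D = (k_n/2)(V_GS − V_t)² = (2.6/2)×(2.6 − 1.4)² = 1.3×1.2² = 1.86 mA.
V_DS = V_DD − I_D·R_D = 11 − 1.86×1.2 = 8.76 V.
Saturation requires V_DS ≥ V_GS − V_t = 1.2 V; 8.76 ≥ 1.2 ✓.

I_D ≈ 1.9 mA, V_DS ≈ 8.8 V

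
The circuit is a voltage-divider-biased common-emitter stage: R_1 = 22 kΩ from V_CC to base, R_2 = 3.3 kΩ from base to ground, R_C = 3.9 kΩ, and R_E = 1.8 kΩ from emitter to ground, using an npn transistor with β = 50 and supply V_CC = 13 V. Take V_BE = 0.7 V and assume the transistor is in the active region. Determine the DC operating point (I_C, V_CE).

Thevenize the base divider: V_Th = V_CC·R_2/(R_1+R_2) = 13×3.3/25.3 = 1.7 V, R_Th = R_1‖R_2 = 2.87 kΩ.
Base-emitter loop: V_Th = I_B·R_Th + V_BE + (β+1)I_B·R_E, so I_B = (1.7 − 0.7) / (2.87 + 51×1.8) = 0.0105 mA.
I_C = β·I_B = 50×0.0105 = 0.526 mA, and I_E = (β+1)I_B = 0.536 mA.
V_CE = V_CC − I_C·R_C − I_E·R_E = 13 − 0.526×3.9 − 0.536×1.8 = 9.98 V.
V_CE = 9.98 V > 0.2 V confirms active-region operation.

I_C ≈ 0.53 mA, V_CE ≈ 10 V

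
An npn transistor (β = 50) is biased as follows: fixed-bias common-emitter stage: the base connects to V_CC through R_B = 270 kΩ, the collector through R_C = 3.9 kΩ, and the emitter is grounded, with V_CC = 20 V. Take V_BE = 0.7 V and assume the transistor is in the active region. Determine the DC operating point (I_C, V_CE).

Base loop: V_CC = I_B·R_B + V_BE, so I_B = (20 − 0.7)/270 kΩ = 0.0715 mA.
In the active region I_C = β·I_B = 50 × 0.0715 = 3.57 mA.
Collector loop: V_CE = V_CC − I_C·R_C = 20 − 3.57×3.9 = 6.06 V.
Since V_CE = 6.06 V > V_CE(sat) ≈ 0.2 V, the transistor is in the active region as assumed.

I_C ≈ 3.6 mA, V_CE ≈ 6.1 V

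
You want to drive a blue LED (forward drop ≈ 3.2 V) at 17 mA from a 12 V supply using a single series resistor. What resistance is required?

R ≈ 0.52 kΩ

The resistor drops V_S − V_D = 12 − 3.2 = 8.8 V at 17 mA.
R = 8.8 V / 17 mA = 0.518 kΩ.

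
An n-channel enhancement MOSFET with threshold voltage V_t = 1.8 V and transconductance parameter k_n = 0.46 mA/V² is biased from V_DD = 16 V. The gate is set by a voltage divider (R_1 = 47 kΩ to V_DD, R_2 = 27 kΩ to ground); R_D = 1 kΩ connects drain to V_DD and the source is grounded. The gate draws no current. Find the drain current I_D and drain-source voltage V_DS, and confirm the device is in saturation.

I_D ≈ 3.7 mA, V_DS ≈ 12 V

V_G = V_DD·R_2/(R_1+R_2) = 16×27/74 = 5.84 V. With the source grounded, V_GS = V_G = 5.84 V.
Assume saturation: I_D = (k_n/2)(V_GS − V_t)² = (0.46/2)×(5.84 − 1.8)² = 0.23×4.04² = 3.75 mA.
V_DS = V_DD − I_D·R_D = 16 − 3.75×1 = 12.3 V.
Saturation requires V_DS ≥ V_GS − V_t = 4.04 V; 12.3 ≥ 4.04 ✓.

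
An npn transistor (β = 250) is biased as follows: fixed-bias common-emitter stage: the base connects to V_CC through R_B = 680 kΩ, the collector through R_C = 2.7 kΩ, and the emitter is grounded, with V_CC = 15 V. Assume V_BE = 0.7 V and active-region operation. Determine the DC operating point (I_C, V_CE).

I_C ≈ 5.3 mA, V_CE ≈ 0.81 V

Base loop: V_CC = I_B·R_B + V_BE, so I_B = (15 − 0.7)/680 kΩ = 0.021 mA.
In the active region I_C = β·I_B = 250 × 0.021 = 5.26 mA.
Collector loop: V_CE = V_CC − I_C·R_C = 15 − 5.26×2.7 = 0.805 V.
Since V_CE = 0.805 V > V_CE(sat) ≈ 0.2 V, the transistor is in the active region as assumed.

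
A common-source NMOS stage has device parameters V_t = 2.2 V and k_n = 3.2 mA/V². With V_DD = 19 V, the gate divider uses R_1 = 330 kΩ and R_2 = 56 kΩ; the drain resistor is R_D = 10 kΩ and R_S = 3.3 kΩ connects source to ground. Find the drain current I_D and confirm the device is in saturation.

I_D ≈ 0.095 mA

V_G = V_DD·R_2/(R_1+R_2) = 19×56/386 = 2.76 V.
Assume saturation: I_D = (k_n/2)(V_GS − V_t)² with V_GS = V_G − I_D·R_S = 2.76 − 3.3·I_D.
Substituting gives 17.4·I_D² − 6.88·I_D + 0.495 = 0, with roots I_D = 0.0948 or 0.3 mA.
The root I_D = 0.3 mA gives V_GS = 1.77 V ≤ V_t, so take I_D = 0.0948 mA.
Then V_GS = 2.44 V and V_DS = V_DD − I_D(R_D+R_S) = 19 − 0.0948×13.3 = 17.7 V.
Saturation requires V_DS ≥ V_GS − V_t = 0.243 V; 17.7 ≥ 0.243 ✓.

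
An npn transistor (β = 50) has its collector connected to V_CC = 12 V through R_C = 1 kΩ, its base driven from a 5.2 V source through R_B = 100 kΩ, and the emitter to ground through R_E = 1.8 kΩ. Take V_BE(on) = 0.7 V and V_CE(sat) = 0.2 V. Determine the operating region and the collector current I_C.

active; I_C ≈ 1.2 mA

Assume active. Base-emitter loop: I_B = (V_BB − V_BE)/(R_B + (β+1)R_E) = (5.2 − 0.7)/(100 + 51×1.8) = 0.0235 mA.
I_C = β·I_B = 50×0.0235 = 1.17 mA.
V_CE = V_CC − I_C·R_C − I_E·R_E = 12 − 1.17×1 − 1.2×1.8 = 8.67 V > V_CE(sat), so the active-region assumption holds.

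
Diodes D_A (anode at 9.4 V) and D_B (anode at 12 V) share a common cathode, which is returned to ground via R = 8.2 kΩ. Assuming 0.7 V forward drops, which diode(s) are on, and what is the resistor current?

Only D_B conducts; I_R ≈ 1.4 mA

Assume both conduct. Then node N would need to be at both 9.4−0.7 = 8.7 V and 12−0.7 = 11.3 V, which is impossible.
Assume only D_B conducts: V_N = 12 − 0.7 = 11.3 V, so I_R = 11.3/8.2 = 1.38 mA.
Check D_A: its anode-to-cathode voltage is 9.4 − 11.3 = -1.9 V < 0.7 V, so it is off. The assumption is consistent.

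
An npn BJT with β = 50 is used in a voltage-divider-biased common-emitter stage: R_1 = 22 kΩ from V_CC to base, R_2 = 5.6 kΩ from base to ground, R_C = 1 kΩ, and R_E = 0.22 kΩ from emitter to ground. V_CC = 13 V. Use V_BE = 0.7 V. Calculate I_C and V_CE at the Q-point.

Thevenize the base divider: V_Th = V_CC·R_2/(R_1+R_2) = 13×5.6/27.6 = 2.64 V, R_Th = R_1‖R_2 = 4.46 kΩ.
Base-emitter loop: V_Th = I_B·R_Th + V_BE + (β+1)I_B·R_E, so I_B = (2.64 − 0.7) / (4.46 + 51×0.22) = 0.124 mA.
I_C = β·I_B = 50×0.124 = 6.18 mA, and I_E = (β+1)I_B = 6.3 mA.
V_CE = V_CC − I_C·R_C − I_E·R_E = 13 − 6.18×1 − 6.3×0.22 = 5.44 V.
V_CE = 5.44 V > 0.2 V confirms active-region operation.

I_C ≈ 6.2 mA, V_CE ≈ 5.4 V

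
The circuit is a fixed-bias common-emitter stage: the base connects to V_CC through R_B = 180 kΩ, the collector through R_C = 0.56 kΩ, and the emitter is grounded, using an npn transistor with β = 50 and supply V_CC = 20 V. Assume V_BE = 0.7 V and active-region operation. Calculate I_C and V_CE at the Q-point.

I_C ≈ 5.4 mA, V_CE ≈ 17 V

Base loop: V_CC = I_B·R_B + V_BE, so I_B = (20 − 0.7)/180 kΩ = 0.107 mA.
In the active region I_C = β·I_B = 50 × 0.107 = 5.36 mA.
Collector loop: V_CE = V_CC − I_C·R_C = 20 − 5.36×0.56 = 17 V.
Since V_CE = 17 V > V_CE(sat) ≈ 0.2 V, the transistor is in the active region as assumed.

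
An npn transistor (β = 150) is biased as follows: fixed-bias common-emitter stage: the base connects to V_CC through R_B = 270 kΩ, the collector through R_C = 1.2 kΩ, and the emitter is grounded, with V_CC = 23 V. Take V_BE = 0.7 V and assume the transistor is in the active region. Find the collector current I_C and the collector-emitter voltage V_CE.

Base loop: V_CC = I_B·R_B + V_BE, so I_B = (23 − 0.7)/270 kΩ = 0.0826 mA.
In the active region I_C = β·I_B = 150 × 0.0826 = 12.4 mA.
Collector loop: V_CE = V_CC − I_C·R_C = 23 − 12.4×1.2 = 8.13 V.
Since V_CE = 8.13 V > V_CE(sat) ≈ 0.2 V, the transistor is in the active region as assumed.

I_C ≈ 12 mA, V_CE ≈ 8.1 V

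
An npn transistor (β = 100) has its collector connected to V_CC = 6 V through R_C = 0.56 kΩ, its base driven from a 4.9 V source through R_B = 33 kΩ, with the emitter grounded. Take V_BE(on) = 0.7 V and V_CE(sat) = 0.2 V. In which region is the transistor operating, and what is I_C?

Assume active: I_B = (4.9 − 0.7)/33 = 0.127 mA, giving I_C = β·I_B = 12.7 mA.
But then V_CE = 6 − 12.7×0.56 = -1.13 V < V_CE(sat) = 0.2 V — impossible in the active region.
So the transistor is saturated. With V_CE = 0.2 V, I_C = (V_CC − 0.2)/R_C = 5.8/0.56 = 10.4 mA.
Check: β·I_B = 12.7 mA > I_C = 10.4 mA, confirming saturation.

saturation; I_C ≈ 10 mA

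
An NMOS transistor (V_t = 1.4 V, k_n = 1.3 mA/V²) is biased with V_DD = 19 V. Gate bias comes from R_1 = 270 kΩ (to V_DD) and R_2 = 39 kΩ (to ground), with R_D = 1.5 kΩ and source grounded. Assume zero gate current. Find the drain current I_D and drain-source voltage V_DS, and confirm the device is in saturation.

I_D ≈ 0.65 mA, V_DS ≈ 18 V

V_G = V_DD·R_2/(R_1+R_2) = 19×39/309 = 2.4 V. With the source grounded, V_GS = V_G = 2.4 V.
Assume saturation: I_D = (k_n/2)(V_GS − V_t)² = (1.3/2)×(2.4 − 1.4)² = 0.65×0.998² = 0.647 mA.
V_DS = V_DD − I_D·R_D = 19 − 0.647×1.5 = 18 V.
Saturation requires V_DS ≥ V_GS − V_t = 0.998 V; 18 ≥ 0.998 ✓.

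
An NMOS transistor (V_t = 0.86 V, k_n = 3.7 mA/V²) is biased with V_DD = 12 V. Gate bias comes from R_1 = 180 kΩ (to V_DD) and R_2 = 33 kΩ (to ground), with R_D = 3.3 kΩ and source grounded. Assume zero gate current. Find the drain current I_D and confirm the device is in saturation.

V_G = V_DD·R_2/(R_1+R_2) = 12×33/213 = 1.86 V. With the source grounded, V_GS = V_G = 1.86 V.
Assume saturation: I_D = (k_n/2)(V_GS − V_t)² = (3.7/2)×(1.86 − 0.86)² = 1.85×0.999² = 1.85 mA.
V_DS = V_DD − I_D·R_D = 12 − 1.85×3.3 = 5.91 V.
Saturation requires V_DS ≥ V_GS − V_t = 0.999 V; 5.91 ≥ 0.999 ✓.

I_D ≈ 1.8 mA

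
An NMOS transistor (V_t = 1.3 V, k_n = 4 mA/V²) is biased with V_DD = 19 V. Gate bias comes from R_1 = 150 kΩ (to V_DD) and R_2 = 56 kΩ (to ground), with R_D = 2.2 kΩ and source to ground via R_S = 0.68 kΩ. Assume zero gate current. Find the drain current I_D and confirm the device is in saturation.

I_D ≈ 3.7 mA

V_G = V_DD·R_2/(R_1+R_2) = 19×56/206 = 5.17 V.
Assume saturation: I_D = (k_n/2)(V_GS − V_t)² with V_GS = V_G − I_D·R_S = 5.17 − 0.68·I_D.
Substituting gives 0.925·I_D² − 11.5·I_D + 29.9 = 0, with roots I_D = 3.69 or 8.76 mA.
The root I_D = 8.76 mA gives V_GS = -0.793 V ≤ V_t, so take I_D = 3.69 mA.
Then V_GS = 2.66 V and V_DS = V_DD − I_D(R_D+R_S) = 19 − 3.69×2.88 = 8.38 V.
Saturation requires V_DS ≥ V_GS − V_t = 1.36 V; 8.38 ≥ 1.36 ✓.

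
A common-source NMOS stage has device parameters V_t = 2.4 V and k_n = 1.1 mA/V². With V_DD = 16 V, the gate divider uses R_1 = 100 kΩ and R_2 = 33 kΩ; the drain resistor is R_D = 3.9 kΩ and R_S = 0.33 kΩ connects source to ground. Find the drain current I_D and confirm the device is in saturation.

V_G = V_DD·R_2/(R_1+R_2) = 16×33/133 = 3.97 V.
Assume saturation: I_D = (k_n/2)(V_GS − V_t)² with V_GS = V_G − I_D·R_S = 3.97 − 0.33·I_D.
Substituting gives 0.0599·I_D² − 1.57·I_D + 1.36 = 0, with roots I_D = 0.894 or 25.3 mA.
The root I_D = 25.3 mA gives V_GS = -4.38 V ≤ V_t, so take I_D = 0.894 mA.
Then V_GS = 3.67 V and V_DS = V_DD − I_D(R_D+R_S) = 16 − 0.894×4.23 = 12.2 V.
Saturation requires V_DS ≥ V_GS − V_t = 1.27 V; 12.2 ≥ 1.27 ✓.

I_D ≈ 0.89 mA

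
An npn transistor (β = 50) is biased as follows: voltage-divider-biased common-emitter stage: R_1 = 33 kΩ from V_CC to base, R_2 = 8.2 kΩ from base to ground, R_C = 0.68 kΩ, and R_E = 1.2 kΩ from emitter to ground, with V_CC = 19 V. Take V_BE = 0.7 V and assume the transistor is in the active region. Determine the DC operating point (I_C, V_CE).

Thevenize the base divider: V_Th = V_CC·R_2/(R_1+R_2) = 19×8.2/41.2 = 3.78 V, R_Th = R_1‖R_2 = 6.57 kΩ.
Base-emitter loop: V_Th = I_B·R_Th + V_BE + (β+1)I_B·R_E, so I_B = (3.78 − 0.7) / (6.57 + 51×1.2) = 0.0455 mA.
I_C = β·I_B = 50×0.0455 = 2.27 mA, and I_E = (β+1)I_B = 2.32 mA.
V_CE = V_CC − I_C·R_C − I_E·R_E = 19 − 2.27×0.68 − 2.32×1.2 = 14.7 V.
V_CE = 14.7 V > 0.2 V confirms active-region operation.

I_C ≈ 2.3 mA, V_CE ≈ 15 V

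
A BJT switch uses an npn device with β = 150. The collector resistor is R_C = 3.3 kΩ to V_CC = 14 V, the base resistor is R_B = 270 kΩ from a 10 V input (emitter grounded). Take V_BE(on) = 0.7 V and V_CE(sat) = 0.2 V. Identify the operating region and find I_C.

saturation; I_C ≈ 4.2 mA

Assume active: I_B = (10 − 0.7)/270 = 0.0344 mA, giving I_C = β·I_B = 5.17 mA.
But then V_CE = 14 − 5.17×3.3 = -3.05 V < V_CE(sat) = 0.2 V — impossible in the active region.
So the transistor is saturated. With V_CE = 0.2 V, I_C = (V_CC − 0.2)/R_C = 13.8/3.3 = 4.18 mA.
Check: β·I_B = 5.17 mA > I_C = 4.18 mA, confirming saturation.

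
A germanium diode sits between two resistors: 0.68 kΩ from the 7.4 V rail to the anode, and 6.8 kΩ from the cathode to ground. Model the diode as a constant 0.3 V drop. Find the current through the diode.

I ≈ 0.95 mA

The two resistors are in series with the diode, so KVL gives 7.4 = I·0.68 + 0.3 + I·6.8.
I = (7.4 − 0.3) / (0.68 + 6.8) kΩ = 7.1 / 7.48 = 0.949 mA.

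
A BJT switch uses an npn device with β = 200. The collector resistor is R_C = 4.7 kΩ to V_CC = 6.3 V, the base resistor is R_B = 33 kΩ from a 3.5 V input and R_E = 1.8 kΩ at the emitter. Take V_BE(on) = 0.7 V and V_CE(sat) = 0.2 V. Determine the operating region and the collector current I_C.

Assume active: I_B = (3.5 − 0.7)/(33 + 201×1.8) = 0.00709 mA, I_C = β·I_B = 1.42 mA.
Then V_CE = 6.3 − 1.42×4.7 − 1.43×1.8 = -2.93 V < 0.2 V — the active assumption fails.
Re-solve with V_CE = 0.2 V. KCL at the emitter: V_E/R_E = (V_BB−0.7−V_E)/R_B + (V_CC−0.2−V_E)/R_C, giving V_E = 1.73 V.
I_C = (V_CC − 0.2 − V_E)/R_C = (6.1 − 1.73)/4.7 = 0.929 mA.
Check: I_B = (2.8 − 1.73)/33 = 0.0324 mA, and β·I_B = 6.48 mA > I_C, confirming saturation.

saturation; I_C ≈ 0.93 mA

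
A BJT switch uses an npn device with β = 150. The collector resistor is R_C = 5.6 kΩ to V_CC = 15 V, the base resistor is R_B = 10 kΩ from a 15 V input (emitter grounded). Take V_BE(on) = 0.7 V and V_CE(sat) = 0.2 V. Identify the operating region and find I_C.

saturation; I_C ≈ 2.6 mA

Assume active: I_B = (15 − 0.7)/10 = 1.43 mA, giving I_C = β·I_B = 215 mA.
But then V_CE = 15 − 215×5.6 = -1190 V < V_CE(sat) = 0.2 V — impossible in the active region.
So the transistor is saturated. With V_CE = 0.2 V, I_C = (V_CC − 0.2)/R_C = 14.8/5.6 = 2.64 mA.
Check: β·I_B = 215 mA > I_C = 2.64 mA, confirming saturation.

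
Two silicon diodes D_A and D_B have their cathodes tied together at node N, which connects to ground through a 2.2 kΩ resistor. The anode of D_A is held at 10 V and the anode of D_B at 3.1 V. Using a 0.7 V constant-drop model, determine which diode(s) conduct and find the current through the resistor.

Only D_A conducts; I_R ≈ 4.2 mA

Assume both conduct. Then node N would need to be at both 10−0.7 = 9.3 V and 3.1−0.7 = 2.4 V, which is impossible.
Assume only D_A conducts: V_N = 10 − 0.7 = 9.3 V, so I_R = 9.3/2.2 = 4.23 mA.
Check D_B: its anode-to-cathode voltage is 3.1 − 9.3 = -6.2 V < 0.7 V, so it is off. The assumption is consistent.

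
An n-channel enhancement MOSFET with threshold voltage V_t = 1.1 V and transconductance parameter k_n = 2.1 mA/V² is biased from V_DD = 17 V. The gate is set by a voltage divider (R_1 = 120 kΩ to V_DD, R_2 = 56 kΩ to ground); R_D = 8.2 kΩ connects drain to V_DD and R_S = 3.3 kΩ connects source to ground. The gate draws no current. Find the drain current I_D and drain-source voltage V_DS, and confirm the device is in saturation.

I_D ≈ 1 mA, V_DS ≈ 5.4 V

V_G = V_DD·R_2/(R_1+R_2) = 17×56/176 = 5.41 V.
Assume saturation: I_D = (k_n/2)(V_GS − V_t)² with V_GS = V_G − I_D·R_S = 5.41 − 3.3·I_D.
Substituting gives 11.4·I_D² − 30.9·I_D + 19.5 = 0, with roots I_D = 1.01 or 1.69 mA.
The root I_D = 1.69 mA gives V_GS = -0.169 V ≤ V_t, so take I_D = 1.01 mA.
Then V_GS = 2.08 V and V_DS = V_DD − I_D(R_D+R_S) = 17 − 1.01×11.5 = 5.4 V.
Saturation requires V_DS ≥ V_GS − V_t = 0.98 V; 5.4 ≥ 0.98 ✓.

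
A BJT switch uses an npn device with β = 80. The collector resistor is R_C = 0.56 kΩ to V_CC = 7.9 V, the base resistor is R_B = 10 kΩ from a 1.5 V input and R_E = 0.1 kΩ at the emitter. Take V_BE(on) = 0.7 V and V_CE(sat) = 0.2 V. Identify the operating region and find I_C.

active; I_C ≈ 3.5 mA

Assume active. Base-emitter loop: I_B = (V_BB − V_BE)/(R_B + (β+1)R_E) = (1.5 − 0.7)/(10 + 81×0.1) = 0.0442 mA.
I_C = β·I_B = 80×0.0442 = 3.54 mA.
V_CE = V_CC − I_C·R_C − I_E·R_E = 7.9 − 3.54×0.56 − 3.58×0.1 = 5.56 V > V_CE(sat), so the active-region assumption holds.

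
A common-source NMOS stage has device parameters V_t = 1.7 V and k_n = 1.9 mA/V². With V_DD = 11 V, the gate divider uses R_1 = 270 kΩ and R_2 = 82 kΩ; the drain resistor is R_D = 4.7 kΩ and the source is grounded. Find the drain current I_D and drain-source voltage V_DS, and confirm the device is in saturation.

I_D ≈ 0.71 mA, V_DS ≈ 7.7 V

V_G = V_DD·R_2/(R_1+R_2) = 11×82/352 = 2.56 V. With the source grounded, V_GS = V_G = 2.56 V.
Assume saturation: I_D = (k_n/2)(V_GS − V_t)² = (1.9/2)×(2.56 − 1.7)² = 0.95×0.863² = 0.707 mA.
V_DS = V_DD − I_D·R_D = 11 − 0.707×4.7 = 7.68 V.
Saturation requires V_DS ≥ V_GS − V_t = 0.863 V; 7.68 ≥ 0.863 ✓.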